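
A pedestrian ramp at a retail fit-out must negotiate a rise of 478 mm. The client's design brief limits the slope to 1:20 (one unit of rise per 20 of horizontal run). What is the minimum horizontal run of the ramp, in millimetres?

9560 mm

At 1:20 the run is 20 × 478 = 9560 mm.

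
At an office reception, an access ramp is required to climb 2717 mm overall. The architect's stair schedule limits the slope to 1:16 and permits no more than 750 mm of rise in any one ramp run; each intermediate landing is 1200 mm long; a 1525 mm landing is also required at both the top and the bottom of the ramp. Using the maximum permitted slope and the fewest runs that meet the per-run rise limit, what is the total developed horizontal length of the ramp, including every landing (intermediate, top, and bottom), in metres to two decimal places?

At most 750 each: 2717/750 = 3.62, giving 4 ramp runs. That means 3 intermediate landings.
Ramp run (horizontal) at 1:16: 2717 × 16 = 43472 mm.
Intermediate landings: 3 × 1200 = 3600 mm.
Top and bottom landings: 2 × 1525 = 3050 mm.
Total = 43472 + 3600 + 3050 = 50122 mm.
= 50.12 m.

50.12 m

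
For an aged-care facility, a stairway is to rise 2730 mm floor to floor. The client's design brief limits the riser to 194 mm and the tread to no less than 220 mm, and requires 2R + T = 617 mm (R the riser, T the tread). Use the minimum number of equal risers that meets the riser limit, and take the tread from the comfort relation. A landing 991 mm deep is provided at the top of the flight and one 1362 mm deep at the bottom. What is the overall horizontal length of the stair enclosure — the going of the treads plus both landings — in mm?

At most 194 each: 2730/194 = 14.07, giving 15 risers.
Riser R = 2730 / 15 = 182 mm, within the 194 mm limit.
From 2R + T = 617: T = 617 − 364 = 253 mm.
15 risers give 14 treads; going = 14 × 253 = 3542 mm.
Enclosure = 3542 + 991 + 1362 = 5895 mm.

5895 mm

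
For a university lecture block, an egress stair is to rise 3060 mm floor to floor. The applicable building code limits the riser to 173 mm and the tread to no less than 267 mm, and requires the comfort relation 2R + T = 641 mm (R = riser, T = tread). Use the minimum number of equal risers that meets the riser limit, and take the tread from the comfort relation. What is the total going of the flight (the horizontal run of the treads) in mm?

3060 / 173 = 17.688 → round up to 18 risers.
Riser R = 3060 / 18 = 170 mm, within the 173 mm limit.
Tread T = 641 − 2 × 170 = 301 mm (≥ 267 mm).
Treads = 18 − 1 = 17; going = 17 × 301 = 5117 mm.

5117 mm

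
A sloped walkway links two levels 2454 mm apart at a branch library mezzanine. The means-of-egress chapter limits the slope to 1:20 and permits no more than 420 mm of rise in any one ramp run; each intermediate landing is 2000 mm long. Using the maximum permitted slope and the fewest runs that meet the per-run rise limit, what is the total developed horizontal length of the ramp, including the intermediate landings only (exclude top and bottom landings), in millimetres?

59080 mm

⌈2454/420⌉ = 6 ramp runs. That means 5 intermediate landings.
Ramp run (horizontal) at 1:20: 2454 × 20 = 49080 mm.
Intermediate landings: 5 × 2000 = 10000 mm.
Developed length = 49080 + 10000 = 59080 mm.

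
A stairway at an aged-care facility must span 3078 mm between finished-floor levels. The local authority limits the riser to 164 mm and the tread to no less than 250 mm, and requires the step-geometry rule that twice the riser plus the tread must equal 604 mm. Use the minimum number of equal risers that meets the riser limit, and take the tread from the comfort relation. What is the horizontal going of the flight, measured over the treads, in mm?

5040 mm

3078 / 164 = 18.768 → round up to 19 risers.
Each riser is 3078/19 = 162 mm (≤ 164 mm).
T = 604 − 2·162 = 280 mm, which satisfies the 250 mm minimum.
Treads = 19 − 1 = 18; going = 18 × 280 = 5040 mm.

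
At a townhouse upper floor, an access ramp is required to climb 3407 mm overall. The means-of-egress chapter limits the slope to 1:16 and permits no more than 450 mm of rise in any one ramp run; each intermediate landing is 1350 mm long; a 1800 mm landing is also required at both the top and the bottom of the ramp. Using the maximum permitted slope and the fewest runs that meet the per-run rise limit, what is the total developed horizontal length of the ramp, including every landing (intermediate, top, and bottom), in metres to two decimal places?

At most 450 each: 3407/450 = 7.57, giving 8 ramp runs. That means 7 intermediate landings.
Ramp run (horizontal) at 1:16: 3407 × 16 = 54512 mm.
Intermediate landings: 7 × 1350 = 9450 mm.
Top and bottom landings: 2 × 1800 = 3600 mm.
Total = 54512 + 9450 + 3600 = 67562 mm.
= 67.56 m.

67.56 m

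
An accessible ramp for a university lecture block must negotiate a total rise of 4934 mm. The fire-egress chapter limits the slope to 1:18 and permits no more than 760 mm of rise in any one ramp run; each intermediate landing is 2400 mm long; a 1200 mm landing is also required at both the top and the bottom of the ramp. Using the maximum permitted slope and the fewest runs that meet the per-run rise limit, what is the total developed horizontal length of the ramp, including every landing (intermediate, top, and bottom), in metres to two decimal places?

105.61 m

⌈4934/760⌉ = 7 ramp runs. That means 6 intermediate landings.
Ramp run (horizontal) at 1:18: 4934 × 18 = 88812 mm.
Intermediate landings: 6 × 2400 = 14400 mm.
Top and bottom landings: 2 × 1200 = 2400 mm.
Total = 88812 + 14400 + 2400 = 105612 mm.
= 105.61 m.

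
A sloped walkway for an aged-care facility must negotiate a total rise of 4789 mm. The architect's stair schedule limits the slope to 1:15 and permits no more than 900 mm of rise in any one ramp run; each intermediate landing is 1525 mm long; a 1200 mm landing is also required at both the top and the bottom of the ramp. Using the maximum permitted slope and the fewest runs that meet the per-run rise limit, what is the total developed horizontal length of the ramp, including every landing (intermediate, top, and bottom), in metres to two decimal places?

4789 / 900 = 5.32, so 6 ramp runs are needed. That means 5 intermediate landings.
Horizontal run for 4789 mm of rise at 1:15 is 4789 × 15 = 71835 mm.
5 intermediate landings contribute 5 × 1525 = 7625 mm.
Top and bottom landings: 2 × 1200 = 2400 mm.
Total = 71835 + 7625 + 2400 = 81860 mm.
= 81.86 m.

81.86 m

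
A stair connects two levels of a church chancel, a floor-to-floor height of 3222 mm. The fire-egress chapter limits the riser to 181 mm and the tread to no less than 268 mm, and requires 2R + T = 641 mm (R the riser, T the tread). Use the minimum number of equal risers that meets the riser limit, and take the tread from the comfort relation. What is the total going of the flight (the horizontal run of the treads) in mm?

⌈3222/181⌉ = 18 risers.
Riser R = 3222 / 18 = 179 mm, within the 181 mm limit.
From 2R + T = 641: T = 641 − 358 = 283 mm.
Treads = 18 − 1 = 17; going = 17 × 283 = 4811 mm.

4811 mm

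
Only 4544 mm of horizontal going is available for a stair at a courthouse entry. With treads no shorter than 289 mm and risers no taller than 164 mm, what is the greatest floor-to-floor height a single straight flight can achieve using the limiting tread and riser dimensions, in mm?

2624 mm

4544 / 289 = 15.72, so 15 treads fit.
Risers = treads + 1 = 16.
Maximum height = 16 × 164 = 2624 mm.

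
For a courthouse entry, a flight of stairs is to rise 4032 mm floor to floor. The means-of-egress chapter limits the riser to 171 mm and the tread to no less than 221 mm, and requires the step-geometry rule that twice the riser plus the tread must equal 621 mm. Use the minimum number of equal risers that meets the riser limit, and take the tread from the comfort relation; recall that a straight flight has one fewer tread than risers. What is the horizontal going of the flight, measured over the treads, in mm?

6555 mm

4032 / 171 = 23.579 → round up to 24 risers.
Each riser is 4032/24 = 168 mm (≤ 171 mm).
Tread T = 621 − 2 × 168 = 285 mm (≥ 221 mm).
Treads = 24 − 1 = 23; going = 23 × 285 = 6555 mm.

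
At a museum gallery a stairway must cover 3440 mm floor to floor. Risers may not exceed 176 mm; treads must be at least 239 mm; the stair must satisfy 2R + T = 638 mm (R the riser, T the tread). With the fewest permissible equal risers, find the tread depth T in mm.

3440 / 176 = 19.55, so 20 risers are needed.
Riser R = 3440 / 20 = 172 mm, within the 176 mm limit.
Tread T = 638 − 2 × 172 = 294 mm (≥ 239 mm).

294 mm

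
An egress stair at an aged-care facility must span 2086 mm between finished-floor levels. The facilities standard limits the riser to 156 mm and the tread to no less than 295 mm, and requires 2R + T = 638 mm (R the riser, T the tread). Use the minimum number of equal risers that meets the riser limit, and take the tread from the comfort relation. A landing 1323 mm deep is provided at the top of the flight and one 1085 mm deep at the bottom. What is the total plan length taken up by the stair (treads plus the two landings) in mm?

At most 156 each: 2086/156 = 13.37, giving 14 risers.
Each riser is 2086/14 = 149 mm (≤ 156 mm).
From 2R + T = 638: T = 638 − 298 = 340 mm.
Treads = 14 − 1 = 13; going = 13 × 340 = 4420 mm.
Add landings: 4420 + 1323 + 1085 = 6828 mm.

6828 mm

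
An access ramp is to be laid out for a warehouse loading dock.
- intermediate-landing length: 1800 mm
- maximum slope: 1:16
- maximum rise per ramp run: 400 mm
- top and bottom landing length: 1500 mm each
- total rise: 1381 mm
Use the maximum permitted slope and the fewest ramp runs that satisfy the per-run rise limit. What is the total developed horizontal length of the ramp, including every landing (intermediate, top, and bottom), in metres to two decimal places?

At most 400 each: 1381/400 = 3.45, giving 4 ramp runs. That means 3 intermediate landings.
Ramp run (horizontal) at 1:16: 1381 × 16 = 22096 mm.
3 intermediate landings contribute 3 × 1800 = 5400 mm.
Top and bottom landings: 2 × 1500 = 3000 mm.
Total = 22096 + 5400 + 3000 = 30496 mm.
= 30.50 m.

30.50 m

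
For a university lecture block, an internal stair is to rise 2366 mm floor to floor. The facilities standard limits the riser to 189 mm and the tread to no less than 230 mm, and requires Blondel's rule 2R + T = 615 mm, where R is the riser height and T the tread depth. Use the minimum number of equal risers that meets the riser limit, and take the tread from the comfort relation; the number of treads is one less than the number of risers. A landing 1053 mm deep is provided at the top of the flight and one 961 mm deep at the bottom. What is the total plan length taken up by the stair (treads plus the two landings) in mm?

5026 mm

2366 / 189 = 12.519 → round up to 13 risers.
R = 2366 ÷ 13 = 182 mm.
From 2R + T = 615: T = 615 − 364 = 251 mm.
13 risers give 12 treads; going = 12 × 251 = 3012 mm.
Enclosure = 3012 + 1053 + 961 = 5026 mm.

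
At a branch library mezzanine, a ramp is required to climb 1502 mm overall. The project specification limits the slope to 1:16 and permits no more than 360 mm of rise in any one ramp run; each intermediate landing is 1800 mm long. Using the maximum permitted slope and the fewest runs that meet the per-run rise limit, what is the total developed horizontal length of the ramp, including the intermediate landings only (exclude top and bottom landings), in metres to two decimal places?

31.23 m

At most 360 each: 1502/360 = 4.17, giving 5 ramp runs. That means 4 intermediate landings.
Horizontal run for 1502 mm of rise at 1:16 is 1502 × 16 = 24032 mm.
Intermediate landings: 4 × 1800 = 7200 mm.
Developed length = 24032 + 7200 = 31232 mm.
= 31.23 m.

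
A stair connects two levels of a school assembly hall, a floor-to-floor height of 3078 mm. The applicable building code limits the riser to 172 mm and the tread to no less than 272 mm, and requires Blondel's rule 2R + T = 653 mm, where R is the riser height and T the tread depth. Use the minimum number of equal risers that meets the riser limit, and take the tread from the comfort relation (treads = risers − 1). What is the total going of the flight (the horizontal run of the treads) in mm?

5287 mm

3078 / 172 = 17.90, so 18 risers are needed.
Each riser is 3078/18 = 171 mm (≤ 172 mm).
T = 653 − 2·171 = 311 mm, which satisfies the 272 mm minimum.
Going = (18 − 1) × 311 = 5287 mm.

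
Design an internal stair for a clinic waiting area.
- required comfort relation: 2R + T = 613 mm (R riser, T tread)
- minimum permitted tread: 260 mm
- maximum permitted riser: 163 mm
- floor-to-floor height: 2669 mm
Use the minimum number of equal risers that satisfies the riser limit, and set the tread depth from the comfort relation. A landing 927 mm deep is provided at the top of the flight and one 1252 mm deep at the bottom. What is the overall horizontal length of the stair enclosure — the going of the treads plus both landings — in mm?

2669 / 163 = 16.374 → round up to 17 risers.
R = 2669 ÷ 17 = 157 mm.
From 2R + T = 613: T = 613 − 314 = 299 mm.
Treads = 17 − 1 = 16; going = 16 × 299 = 4784 mm.
Add landings: 4784 + 927 + 1252 = 6963 mm.

6963 mm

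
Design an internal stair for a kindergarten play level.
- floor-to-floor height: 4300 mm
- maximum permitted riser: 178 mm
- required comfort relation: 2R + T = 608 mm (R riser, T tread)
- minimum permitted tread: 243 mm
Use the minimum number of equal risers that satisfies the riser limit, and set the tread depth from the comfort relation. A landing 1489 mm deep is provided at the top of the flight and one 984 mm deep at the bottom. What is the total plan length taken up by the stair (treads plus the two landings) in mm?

4300 / 178 = 24.157 → round up to 25 risers.
R = 4300 ÷ 25 = 172 mm.
From 2R + T = 608: T = 608 − 344 = 264 mm.
25 risers give 24 treads; going = 24 × 264 = 6336 mm.
Add landings: 6336 + 1489 + 984 = 8809 mm.

8809 mm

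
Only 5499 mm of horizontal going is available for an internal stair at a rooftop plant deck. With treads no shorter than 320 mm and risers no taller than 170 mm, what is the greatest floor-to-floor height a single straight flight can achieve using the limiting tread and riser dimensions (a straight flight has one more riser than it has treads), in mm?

5499 / 320 = 17.18, so 17 treads fit.
Risers = treads + 1 = 18.
Maximum height = 18 × 170 = 3060 mm.

3060 mm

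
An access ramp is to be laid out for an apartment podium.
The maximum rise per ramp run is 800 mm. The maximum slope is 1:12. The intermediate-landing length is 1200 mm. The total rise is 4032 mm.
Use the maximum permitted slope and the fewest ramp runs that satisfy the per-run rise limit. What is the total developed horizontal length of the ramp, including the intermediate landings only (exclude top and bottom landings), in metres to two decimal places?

54.38 m

At most 800 each: 4032/800 = 5.04, giving 6 ramp runs. That means 5 intermediate landings.
Horizontal run for 4032 mm of rise at 1:12 is 4032 × 12 = 48384 mm.
5 intermediate landings contribute 5 × 1200 = 6000 mm.
Total developed length = 48384 + 6000 = 54384 mm.
= 54.38 m.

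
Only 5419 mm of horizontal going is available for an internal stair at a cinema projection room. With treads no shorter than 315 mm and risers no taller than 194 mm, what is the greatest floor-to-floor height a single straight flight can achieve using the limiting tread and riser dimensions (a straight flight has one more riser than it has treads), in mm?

Treads that fit: ⌊5419 / 315⌋ = 17.
Risers = treads + 1 = 18.
Maximum height = 18 × 194 = 3492 mm.

3492 mm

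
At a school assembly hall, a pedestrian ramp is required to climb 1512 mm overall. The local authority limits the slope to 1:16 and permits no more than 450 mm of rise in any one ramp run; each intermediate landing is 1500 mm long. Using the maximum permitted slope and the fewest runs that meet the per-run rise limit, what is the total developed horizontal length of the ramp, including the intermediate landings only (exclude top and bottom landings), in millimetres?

28692 mm

1512 / 450 = 3.36, so 4 ramp runs are needed. That means 3 intermediate landings.
Horizontal run for 1512 mm of rise at 1:16 is 1512 × 16 = 24192 mm.
3 intermediate landings contribute 3 × 1500 = 4500 mm.
Total developed length = 24192 + 4500 = 28692 mm.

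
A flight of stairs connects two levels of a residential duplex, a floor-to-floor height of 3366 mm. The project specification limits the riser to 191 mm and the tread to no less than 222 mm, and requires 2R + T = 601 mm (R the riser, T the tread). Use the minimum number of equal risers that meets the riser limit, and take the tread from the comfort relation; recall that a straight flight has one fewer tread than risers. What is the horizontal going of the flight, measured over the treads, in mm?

3366 / 191 = 17.62, so 18 risers are needed.
R = 3366 ÷ 18 = 187 mm.
T = 601 − 2·187 = 227 mm, which satisfies the 222 mm minimum.
Going = (18 − 1) × 227 = 3859 mm.

3859 mm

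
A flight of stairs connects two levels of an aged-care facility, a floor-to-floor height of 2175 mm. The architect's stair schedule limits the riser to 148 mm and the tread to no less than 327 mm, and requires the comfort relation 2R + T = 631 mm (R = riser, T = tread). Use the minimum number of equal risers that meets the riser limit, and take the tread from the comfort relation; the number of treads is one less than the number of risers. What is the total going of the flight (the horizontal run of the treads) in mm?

4774 mm

2175 / 148 = 14.70, so 15 risers are needed.
Each riser is 2175/15 = 145 mm (≤ 148 mm).
Tread T = 631 − 2 × 145 = 341 mm (≥ 327 mm).
15 risers give 14 treads; going = 14 × 341 = 4774 mm.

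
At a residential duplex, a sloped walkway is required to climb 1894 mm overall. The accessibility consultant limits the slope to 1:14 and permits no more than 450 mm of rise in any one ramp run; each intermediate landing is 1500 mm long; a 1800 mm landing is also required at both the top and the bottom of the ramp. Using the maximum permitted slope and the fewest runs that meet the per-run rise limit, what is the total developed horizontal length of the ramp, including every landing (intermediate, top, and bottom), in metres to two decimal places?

36.12 m

1894 / 450 = 4.209 → round up to 5 ramp runs. That means 4 intermediate landings.
Ramp run (horizontal) at 1:14: 1894 × 14 = 26516 mm.
Intermediate landings: 4 × 1500 = 6000 mm.
Top and bottom landings: 2 × 1800 = 3600 mm.
Total = 26516 + 6000 + 3600 = 36116 mm.
= 36.12 m.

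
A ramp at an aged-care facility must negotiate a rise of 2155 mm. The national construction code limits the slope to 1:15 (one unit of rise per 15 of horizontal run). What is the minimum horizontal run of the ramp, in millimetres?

Run = rise × 15 = 2155 × 15 = 32325 mm.

32325 mm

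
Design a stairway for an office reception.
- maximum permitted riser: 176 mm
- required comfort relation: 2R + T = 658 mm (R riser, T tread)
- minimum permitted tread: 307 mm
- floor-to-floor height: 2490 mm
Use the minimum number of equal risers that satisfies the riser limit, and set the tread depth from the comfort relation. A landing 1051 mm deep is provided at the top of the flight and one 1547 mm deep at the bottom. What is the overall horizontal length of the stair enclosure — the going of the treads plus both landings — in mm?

At most 176 each: 2490/176 = 14.15, giving 15 risers.
Riser R = 2490 / 15 = 166 mm, within the 176 mm limit.
T = 658 − 2·166 = 326 mm, which satisfies the 307 mm minimum.
15 risers give 14 treads; going = 14 × 326 = 4564 mm.
Enclosure = 4564 + 1051 + 1547 = 7162 mm.

7162 mm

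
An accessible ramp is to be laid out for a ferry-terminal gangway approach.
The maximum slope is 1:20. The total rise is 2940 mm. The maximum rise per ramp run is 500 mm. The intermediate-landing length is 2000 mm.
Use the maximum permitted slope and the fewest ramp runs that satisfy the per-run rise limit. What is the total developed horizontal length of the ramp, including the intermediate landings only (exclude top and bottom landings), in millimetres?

⌈2940/500⌉ = 6 ramp runs. That means 5 intermediate landings.
Ramp run (horizontal) at 1:20: 2940 × 20 = 58800 mm.
5 intermediate landings contribute 5 × 2000 = 10000 mm.
Developed length = 58800 + 10000 = 68800 mm.

68800 mm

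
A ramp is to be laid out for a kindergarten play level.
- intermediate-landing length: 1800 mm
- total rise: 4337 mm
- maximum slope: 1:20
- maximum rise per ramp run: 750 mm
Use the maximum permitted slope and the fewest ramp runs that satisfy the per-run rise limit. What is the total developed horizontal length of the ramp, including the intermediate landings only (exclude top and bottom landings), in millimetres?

95740 mm

4337 / 750 = 5.78, so 6 ramp runs are needed. That means 5 intermediate landings.
Ramp run (horizontal) at 1:20: 4337 × 20 = 86740 mm.
5 intermediate landings contribute 5 × 1800 = 9000 mm.
Developed length = 86740 + 9000 = 95740 mm.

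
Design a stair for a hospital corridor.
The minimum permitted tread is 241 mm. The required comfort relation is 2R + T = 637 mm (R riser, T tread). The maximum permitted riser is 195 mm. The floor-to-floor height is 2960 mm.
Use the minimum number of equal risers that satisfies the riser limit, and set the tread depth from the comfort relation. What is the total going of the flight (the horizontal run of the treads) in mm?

4005 mm

⌈2960/195⌉ = 16 risers.
R = 2960 ÷ 16 = 185 mm.
T = 637 − 2·185 = 267 mm, which satisfies the 241 mm minimum.
16 risers give 15 treads; going = 15 × 267 = 4005 mm.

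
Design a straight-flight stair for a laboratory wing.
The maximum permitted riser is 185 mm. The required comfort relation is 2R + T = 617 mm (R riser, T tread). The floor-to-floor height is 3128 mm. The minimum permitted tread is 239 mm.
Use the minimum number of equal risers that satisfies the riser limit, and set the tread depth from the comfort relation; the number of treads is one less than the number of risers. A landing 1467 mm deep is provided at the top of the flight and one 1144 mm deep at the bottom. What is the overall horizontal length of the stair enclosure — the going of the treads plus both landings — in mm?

At most 185 each: 3128/185 = 16.91, giving 17 risers.
Each riser is 3128/17 = 184 mm (≤ 185 mm).
Tread T = 617 − 2 × 184 = 249 mm (≥ 239 mm).
Going = (17 − 1) × 249 = 3984 mm.
Add landings: 3984 + 1467 + 1144 = 6595 mm.

6595 mm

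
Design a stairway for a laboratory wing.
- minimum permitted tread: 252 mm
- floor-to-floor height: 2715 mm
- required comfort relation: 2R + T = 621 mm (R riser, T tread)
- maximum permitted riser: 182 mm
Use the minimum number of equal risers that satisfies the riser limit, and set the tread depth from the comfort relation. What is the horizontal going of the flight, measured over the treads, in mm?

3626 mm

2715 / 182 = 14.918 → round up to 15 risers.
R = 2715 ÷ 15 = 181 mm.
From 2R + T = 621: T = 621 − 362 = 259 mm.
Treads = 15 − 1 = 14; going = 14 × 259 = 3626 mm.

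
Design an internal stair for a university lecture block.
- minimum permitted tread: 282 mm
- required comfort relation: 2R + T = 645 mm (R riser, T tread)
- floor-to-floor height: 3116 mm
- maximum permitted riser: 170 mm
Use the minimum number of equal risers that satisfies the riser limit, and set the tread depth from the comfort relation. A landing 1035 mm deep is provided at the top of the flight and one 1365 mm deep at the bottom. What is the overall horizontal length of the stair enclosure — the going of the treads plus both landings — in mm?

At most 170 each: 3116/170 = 18.33, giving 19 risers.
Each riser is 3116/19 = 164 mm (≤ 170 mm).
T = 645 − 2·164 = 317 mm, which satisfies the 282 mm minimum.
Going = (19 − 1) × 317 = 5706 mm.
Enclosure = 5706 + 1035 + 1365 = 8106 mm.

8106 mm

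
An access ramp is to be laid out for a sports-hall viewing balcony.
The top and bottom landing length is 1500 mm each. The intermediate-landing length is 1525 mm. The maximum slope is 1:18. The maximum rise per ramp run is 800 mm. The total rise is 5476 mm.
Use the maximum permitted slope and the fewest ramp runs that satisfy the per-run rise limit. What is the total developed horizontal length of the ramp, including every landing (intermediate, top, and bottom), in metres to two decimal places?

110.72 m

⌈5476/800⌉ = 7 ramp runs. That means 6 intermediate landings.
Horizontal run for 5476 mm of rise at 1:18 is 5476 × 18 = 98568 mm.
Intermediate landings: 6 × 1525 = 9150 mm.
Top and bottom landings: 2 × 1500 = 3000 mm.
Total = 98568 + 9150 + 3000 = 110718 mm.
= 110.72 m.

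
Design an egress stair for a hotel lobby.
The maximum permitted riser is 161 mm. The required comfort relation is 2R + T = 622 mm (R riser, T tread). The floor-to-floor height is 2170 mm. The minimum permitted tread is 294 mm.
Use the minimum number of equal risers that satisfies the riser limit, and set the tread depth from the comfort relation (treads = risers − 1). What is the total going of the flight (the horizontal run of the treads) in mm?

4056 mm

2170 / 161 = 13.478 → round up to 14 risers.
Each riser is 2170/14 = 155 mm (≤ 161 mm).
From 2R + T = 622: T = 622 − 310 = 312 mm.
Treads = 14 − 1 = 13; going = 13 × 312 = 4056 mm.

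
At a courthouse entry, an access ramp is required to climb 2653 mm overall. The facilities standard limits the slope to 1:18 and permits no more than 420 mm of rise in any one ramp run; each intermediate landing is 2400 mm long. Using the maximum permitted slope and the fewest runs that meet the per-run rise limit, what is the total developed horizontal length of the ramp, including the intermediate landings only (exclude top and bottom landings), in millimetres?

62154 mm

⌈2653/420⌉ = 7 ramp runs. That means 6 intermediate landings.
Horizontal run for 2653 mm of rise at 1:18 is 2653 × 18 = 47754 mm.
Intermediate landings: 6 × 2400 = 14400 mm.
Total developed length = 47754 + 14400 = 62154 mm.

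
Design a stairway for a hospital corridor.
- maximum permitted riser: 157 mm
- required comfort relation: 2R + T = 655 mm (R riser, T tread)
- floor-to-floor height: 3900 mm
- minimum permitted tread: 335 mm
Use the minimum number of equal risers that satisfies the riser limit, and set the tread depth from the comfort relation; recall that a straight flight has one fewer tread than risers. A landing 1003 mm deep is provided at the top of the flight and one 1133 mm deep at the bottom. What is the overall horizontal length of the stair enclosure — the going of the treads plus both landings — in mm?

At most 157 each: 3900/157 = 24.84, giving 25 risers.
Riser R = 3900 / 25 = 156 mm, within the 157 mm limit.
T = 655 − 2·156 = 343 mm, which satisfies the 335 mm minimum.
Treads = 25 − 1 = 24; going = 24 × 343 = 8232 mm.
Add landings: 8232 + 1003 + 1133 = 10368 mm.

10368 mm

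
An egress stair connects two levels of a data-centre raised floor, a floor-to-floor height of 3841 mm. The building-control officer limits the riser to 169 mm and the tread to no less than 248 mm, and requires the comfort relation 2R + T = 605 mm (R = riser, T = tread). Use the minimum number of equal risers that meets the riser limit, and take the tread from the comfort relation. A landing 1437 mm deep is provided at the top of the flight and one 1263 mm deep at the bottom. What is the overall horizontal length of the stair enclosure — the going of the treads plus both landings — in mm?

8662 mm

3841 / 169 = 22.728 → round up to 23 risers.
Riser R = 3841 / 23 = 167 mm, within the 169 mm limit.
From 2R + T = 605: T = 605 − 334 = 271 mm.
23 risers give 22 treads; going = 22 × 271 = 5962 mm.
Enclosure = 5962 + 1437 + 1263 = 8662 mm.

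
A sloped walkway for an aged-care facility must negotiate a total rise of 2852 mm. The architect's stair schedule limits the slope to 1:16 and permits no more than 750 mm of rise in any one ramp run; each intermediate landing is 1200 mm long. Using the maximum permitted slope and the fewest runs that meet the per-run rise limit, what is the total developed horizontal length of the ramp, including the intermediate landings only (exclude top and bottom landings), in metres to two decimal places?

At most 750 each: 2852/750 = 3.80, giving 4 ramp runs. That means 3 intermediate landings.
Ramp run (horizontal) at 1:16: 2852 × 16 = 45632 mm.
3 intermediate landings contribute 3 × 1200 = 3600 mm.
Total developed length = 45632 + 3600 = 49232 mm.
= 49.23 m.

49.23 m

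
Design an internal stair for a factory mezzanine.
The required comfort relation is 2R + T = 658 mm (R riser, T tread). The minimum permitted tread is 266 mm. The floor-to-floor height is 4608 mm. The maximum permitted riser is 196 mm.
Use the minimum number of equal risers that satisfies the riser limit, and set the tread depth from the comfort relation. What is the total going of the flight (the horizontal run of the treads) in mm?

6302 mm

At most 196 each: 4608/196 = 23.51, giving 24 risers.
R = 4608 ÷ 24 = 192 mm.
Tread T = 658 − 2 × 192 = 274 mm (≥ 266 mm).
Treads = 24 − 1 = 23; going = 23 × 274 = 6302 mm.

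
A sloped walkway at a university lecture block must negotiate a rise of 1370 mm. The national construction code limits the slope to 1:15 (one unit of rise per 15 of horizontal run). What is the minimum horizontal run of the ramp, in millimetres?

At 1:15 the run is 15 × 1370 = 20550 mm.

20550 mm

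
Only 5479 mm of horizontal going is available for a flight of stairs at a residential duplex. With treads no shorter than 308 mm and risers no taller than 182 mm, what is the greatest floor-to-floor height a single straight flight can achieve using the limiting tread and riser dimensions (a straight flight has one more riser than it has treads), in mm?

3276 mm

Treads that fit: ⌊5479 / 308⌋ = 17.
Risers = treads + 1 = 18.
Maximum height = 18 × 182 = 3276 mm.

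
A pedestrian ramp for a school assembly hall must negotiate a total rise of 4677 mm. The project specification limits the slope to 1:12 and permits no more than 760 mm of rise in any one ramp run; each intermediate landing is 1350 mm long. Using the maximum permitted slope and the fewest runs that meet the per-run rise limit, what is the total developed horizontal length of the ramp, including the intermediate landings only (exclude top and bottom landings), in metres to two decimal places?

64.22 m

At most 760 each: 4677/760 = 6.15, giving 7 ramp runs. That means 6 intermediate landings.
Horizontal run for 4677 mm of rise at 1:12 is 4677 × 12 = 56124 mm.
6 intermediate landings contribute 6 × 1350 = 8100 mm.
Total developed length = 56124 + 8100 = 64224 mm.
= 64.22 m.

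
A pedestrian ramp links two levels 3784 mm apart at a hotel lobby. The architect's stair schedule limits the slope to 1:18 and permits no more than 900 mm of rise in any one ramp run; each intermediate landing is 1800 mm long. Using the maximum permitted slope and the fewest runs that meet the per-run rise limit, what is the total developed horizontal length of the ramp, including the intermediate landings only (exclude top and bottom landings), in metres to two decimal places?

75.31 m

⌈3784/900⌉ = 5 ramp runs. That means 4 intermediate landings.
Horizontal run for 3784 mm of rise at 1:18 is 3784 × 18 = 68112 mm.
Intermediate landings: 4 × 1800 = 7200 mm.
Developed length = 68112 + 7200 = 75312 mm.
= 75.31 m.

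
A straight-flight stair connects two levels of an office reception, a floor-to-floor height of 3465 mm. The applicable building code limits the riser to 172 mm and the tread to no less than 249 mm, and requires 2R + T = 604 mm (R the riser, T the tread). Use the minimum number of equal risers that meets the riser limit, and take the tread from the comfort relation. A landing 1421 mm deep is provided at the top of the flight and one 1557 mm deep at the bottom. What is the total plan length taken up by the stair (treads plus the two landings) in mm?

3465 / 172 = 20.15, so 21 risers are needed.
Riser R = 3465 / 21 = 165 mm, within the 172 mm limit.
From 2R + T = 604: T = 604 − 330 = 274 mm.
21 risers give 20 treads; going = 20 × 274 = 5480 mm.
Enclosure = 5480 + 1421 + 1557 = 8458 mm.

8458 mm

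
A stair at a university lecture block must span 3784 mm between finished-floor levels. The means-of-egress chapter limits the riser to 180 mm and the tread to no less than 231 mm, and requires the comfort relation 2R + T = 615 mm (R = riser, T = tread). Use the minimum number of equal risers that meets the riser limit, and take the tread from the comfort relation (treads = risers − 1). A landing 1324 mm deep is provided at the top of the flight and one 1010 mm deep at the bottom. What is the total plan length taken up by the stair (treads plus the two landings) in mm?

8025 mm

At most 180 each: 3784/180 = 21.02, giving 22 risers.
Each riser is 3784/22 = 172 mm (≤ 180 mm).
From 2R + T = 615: T = 615 − 344 = 271 mm.
22 risers give 21 treads; going = 21 × 271 = 5691 mm.
Enclosure = 5691 + 1324 + 1010 = 8025 mm.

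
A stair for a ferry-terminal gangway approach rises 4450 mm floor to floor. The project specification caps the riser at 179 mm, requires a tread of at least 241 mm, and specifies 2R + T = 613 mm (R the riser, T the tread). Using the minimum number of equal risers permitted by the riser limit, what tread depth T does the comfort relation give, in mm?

4450 / 179 = 24.86, so 25 risers are needed.
Each riser is 4450/25 = 178 mm (≤ 179 mm).
Tread T = 613 − 2 × 178 = 257 mm (≥ 241 mm).

257 mm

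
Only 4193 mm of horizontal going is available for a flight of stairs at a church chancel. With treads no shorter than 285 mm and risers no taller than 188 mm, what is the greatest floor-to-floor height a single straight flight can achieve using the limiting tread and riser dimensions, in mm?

2820 mm

4193 / 285 = 14.71, so 14 treads fit.
Risers = treads + 1 = 15.
Maximum height = 15 × 188 = 2820 mm.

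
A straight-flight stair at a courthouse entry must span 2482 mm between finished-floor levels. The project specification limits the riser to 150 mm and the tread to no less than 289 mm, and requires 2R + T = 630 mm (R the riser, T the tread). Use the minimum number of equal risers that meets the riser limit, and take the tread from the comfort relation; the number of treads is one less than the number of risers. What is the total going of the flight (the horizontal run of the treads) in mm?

5408 mm

2482 / 150 = 16.547 → round up to 17 risers.
Riser R = 2482 / 17 = 146 mm, within the 150 mm limit.
From 2R + T = 630: T = 630 − 292 = 338 mm.
17 risers give 16 treads; going = 16 × 338 = 5408 mm.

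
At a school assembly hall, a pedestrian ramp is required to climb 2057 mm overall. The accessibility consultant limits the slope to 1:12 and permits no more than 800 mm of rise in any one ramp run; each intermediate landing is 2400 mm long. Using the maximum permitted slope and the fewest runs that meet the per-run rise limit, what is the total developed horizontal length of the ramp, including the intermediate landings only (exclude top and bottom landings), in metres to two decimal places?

29.48 m

2057 / 800 = 2.57, so 3 ramp runs are needed. That means 2 intermediate landings.
Horizontal run for 2057 mm of rise at 1:12 is 2057 × 12 = 24684 mm.
2 intermediate landings contribute 2 × 2400 = 4800 mm.
Total developed length = 24684 + 4800 = 29484 mm.
= 29.48 m.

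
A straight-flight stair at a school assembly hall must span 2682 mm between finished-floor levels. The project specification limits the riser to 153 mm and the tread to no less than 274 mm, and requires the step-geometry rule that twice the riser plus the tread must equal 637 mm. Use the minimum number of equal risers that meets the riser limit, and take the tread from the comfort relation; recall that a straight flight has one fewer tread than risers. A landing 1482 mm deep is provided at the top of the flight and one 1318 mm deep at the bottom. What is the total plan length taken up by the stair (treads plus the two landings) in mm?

8563 mm

At most 153 each: 2682/153 = 17.53, giving 18 risers.
Each riser is 2682/18 = 149 mm (≤ 153 mm).
From 2R + T = 637: T = 637 − 298 = 339 mm.
Treads = 18 − 1 = 17; going = 17 × 339 = 5763 mm.
Add landings: 5763 + 1482 + 1318 = 8563 mm.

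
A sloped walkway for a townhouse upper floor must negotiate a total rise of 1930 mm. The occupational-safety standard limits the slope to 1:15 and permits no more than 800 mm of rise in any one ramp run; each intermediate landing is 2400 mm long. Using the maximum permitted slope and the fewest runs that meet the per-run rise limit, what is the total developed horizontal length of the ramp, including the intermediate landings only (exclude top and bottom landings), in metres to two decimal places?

1930 / 800 = 2.413 → round up to 3 ramp runs. That means 2 intermediate landings.
Ramp run (horizontal) at 1:15: 1930 × 15 = 28950 mm.
Intermediate landings: 2 × 2400 = 4800 mm.
Total developed length = 28950 + 4800 = 33750 mm.
= 33.75 m.

33.75 m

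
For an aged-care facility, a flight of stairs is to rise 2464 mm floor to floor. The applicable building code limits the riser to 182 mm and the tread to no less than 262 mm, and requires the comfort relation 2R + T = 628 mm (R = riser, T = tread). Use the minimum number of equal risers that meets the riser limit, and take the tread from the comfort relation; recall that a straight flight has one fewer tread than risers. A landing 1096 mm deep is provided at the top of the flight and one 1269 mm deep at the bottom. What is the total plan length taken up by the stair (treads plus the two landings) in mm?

⌈2464/182⌉ = 14 risers.
Each riser is 2464/14 = 176 mm (≤ 182 mm).
T = 628 − 2·176 = 276 mm, which satisfies the 262 mm minimum.
14 risers give 13 treads; going = 13 × 276 = 3588 mm.
Add landings: 3588 + 1096 + 1269 = 5953 mm.

5953 mm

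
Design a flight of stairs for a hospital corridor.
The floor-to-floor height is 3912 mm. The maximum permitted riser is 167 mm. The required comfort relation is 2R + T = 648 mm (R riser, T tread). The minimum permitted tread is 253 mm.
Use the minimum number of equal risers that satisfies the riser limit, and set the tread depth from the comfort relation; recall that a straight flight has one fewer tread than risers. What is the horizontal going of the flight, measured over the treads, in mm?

7406 mm

⌈3912/167⌉ = 24 risers.
Riser R = 3912 / 24 = 163 mm, within the 167 mm limit.
From 2R + T = 648: T = 648 − 326 = 322 mm.
24 risers give 23 treads; going = 23 × 322 = 7406 mm.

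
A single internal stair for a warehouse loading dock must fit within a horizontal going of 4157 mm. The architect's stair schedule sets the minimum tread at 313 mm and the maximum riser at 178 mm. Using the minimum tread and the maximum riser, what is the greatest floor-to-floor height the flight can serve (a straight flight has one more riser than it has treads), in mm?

2492 mm

Treads that fit: ⌊4157 / 313⌋ = 13.
Risers = treads + 1 = 14.
Maximum height = 14 × 178 = 2492 mm.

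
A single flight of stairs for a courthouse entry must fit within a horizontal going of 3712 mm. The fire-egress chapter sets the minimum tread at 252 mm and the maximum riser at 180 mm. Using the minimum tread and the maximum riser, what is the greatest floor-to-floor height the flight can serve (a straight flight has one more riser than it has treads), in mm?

3712 / 252 = 14.73, so 14 treads fit.
Risers = treads + 1 = 15.
Maximum height = 15 × 180 = 2700 mm.

2700 mm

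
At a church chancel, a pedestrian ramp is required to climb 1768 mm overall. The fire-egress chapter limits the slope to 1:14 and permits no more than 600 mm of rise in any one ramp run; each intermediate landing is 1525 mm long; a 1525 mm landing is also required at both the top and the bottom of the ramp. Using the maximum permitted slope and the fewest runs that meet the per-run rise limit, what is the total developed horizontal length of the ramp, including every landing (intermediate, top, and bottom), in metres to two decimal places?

30.85 m

1768 / 600 = 2.947 → round up to 3 ramp runs. That means 2 intermediate landings.
Horizontal run for 1768 mm of rise at 1:14 is 1768 × 14 = 24752 mm.
Intermediate landings: 2 × 1525 = 3050 mm.
Top and bottom landings: 2 × 1525 = 3050 mm.
Total = 24752 + 3050 + 3050 = 30852 mm.
= 30.85 m.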